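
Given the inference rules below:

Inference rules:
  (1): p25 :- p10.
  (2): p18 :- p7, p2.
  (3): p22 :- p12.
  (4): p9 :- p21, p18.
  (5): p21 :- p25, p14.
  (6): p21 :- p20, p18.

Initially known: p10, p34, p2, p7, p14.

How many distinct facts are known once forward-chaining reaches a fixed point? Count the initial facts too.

[1] (1) [p25 :- p10.]; (2) [p18 :- p7, p2.]. ⇒ new: p25, p18.
[2] (5) [p21 :- p25, p14.]. ⇒ new: p21.
[3] (4) [p9 :- p21, p18.]. ⇒ new: p9.
Closure: {p10, p14, p18, p2, p21, p25, p34, p7, p9} — 9 facts.

9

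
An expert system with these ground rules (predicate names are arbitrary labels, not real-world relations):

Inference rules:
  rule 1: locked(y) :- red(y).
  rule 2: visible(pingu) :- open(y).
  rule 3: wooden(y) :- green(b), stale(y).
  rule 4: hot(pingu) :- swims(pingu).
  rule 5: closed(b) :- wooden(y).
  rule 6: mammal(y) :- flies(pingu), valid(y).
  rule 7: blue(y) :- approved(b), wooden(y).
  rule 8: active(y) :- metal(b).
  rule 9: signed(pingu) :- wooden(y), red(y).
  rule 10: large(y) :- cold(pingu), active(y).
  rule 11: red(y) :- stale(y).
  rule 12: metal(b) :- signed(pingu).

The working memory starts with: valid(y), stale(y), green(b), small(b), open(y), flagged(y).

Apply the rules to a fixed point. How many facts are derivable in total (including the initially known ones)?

14

Round 1 fires rule 2, rule 3, rule 11, giving visible(pingu), wooden(y), red(y).
Round 2 fires rule 1, rule 5, rule 9, giving locked(y), closed(b), signed(pingu).
Round 3 fires rule 12, giving metal(b).
Round 4 fires rule 8, giving active(y).
Closure: {active(y), closed(b), flagged(y), green(b), locked(y), metal(b), open(y), red(y), signed(pingu), small(b), stale(y), valid(y), visible(pingu), wooden(y)} — 14 facts.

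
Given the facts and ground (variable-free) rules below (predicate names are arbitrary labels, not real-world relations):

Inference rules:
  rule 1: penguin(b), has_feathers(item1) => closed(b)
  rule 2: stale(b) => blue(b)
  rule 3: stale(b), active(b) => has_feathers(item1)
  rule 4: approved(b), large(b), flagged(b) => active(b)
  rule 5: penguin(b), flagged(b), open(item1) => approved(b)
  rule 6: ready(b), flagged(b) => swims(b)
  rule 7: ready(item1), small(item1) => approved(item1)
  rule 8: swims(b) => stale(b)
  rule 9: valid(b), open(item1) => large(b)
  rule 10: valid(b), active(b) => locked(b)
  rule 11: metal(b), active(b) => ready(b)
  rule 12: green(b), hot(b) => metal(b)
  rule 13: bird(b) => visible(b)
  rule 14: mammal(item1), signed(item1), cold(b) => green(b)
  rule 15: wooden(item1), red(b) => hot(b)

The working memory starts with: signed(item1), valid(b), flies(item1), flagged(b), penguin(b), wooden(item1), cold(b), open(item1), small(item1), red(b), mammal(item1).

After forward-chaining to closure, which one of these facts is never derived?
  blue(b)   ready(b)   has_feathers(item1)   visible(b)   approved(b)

[1] rule 5 [penguin(b), flagged(b), open(item1) => approved(b)]; rule 9 [valid(b), open(item1) => large(b)]; rule 14 [mammal(item1), signed(item1), cold(b) => green(b)]; rule 15 [wooden(item1), red(b) => hot(b)]. ⇒ new: approved(b), large(b), green(b), hot(b).
[2] rule 4 [approved(b), large(b), flagged(b) => active(b)]; rule 12 [green(b), hot(b) => metal(b)]. ⇒ new: active(b), metal(b).
[3] rule 10 [valid(b), active(b) => locked(b)]; rule 11 [metal(b), active(b) => ready(b)]. ⇒ new: locked(b), ready(b).
[4] rule 6 [ready(b), flagged(b) => swims(b)]. ⇒ new: swims(b).
[5] rule 8 [swims(b) => stale(b)]. ⇒ new: stale(b).
[6] rule 2 [stale(b) => blue(b)]; rule 3 [stale(b), active(b) => has_feathers(item1)]. ⇒ new: blue(b), has_feathers(item1).
[7] rule 1 [penguin(b), has_feathers(item1) => closed(b)]. ⇒ new: closed(b).
Derived: approved(b) (round 1), blue(b) (round 6), ready(b) (round 3), has_feathers(item1) (round 6). visible(b) never appears in any round.

visible(b)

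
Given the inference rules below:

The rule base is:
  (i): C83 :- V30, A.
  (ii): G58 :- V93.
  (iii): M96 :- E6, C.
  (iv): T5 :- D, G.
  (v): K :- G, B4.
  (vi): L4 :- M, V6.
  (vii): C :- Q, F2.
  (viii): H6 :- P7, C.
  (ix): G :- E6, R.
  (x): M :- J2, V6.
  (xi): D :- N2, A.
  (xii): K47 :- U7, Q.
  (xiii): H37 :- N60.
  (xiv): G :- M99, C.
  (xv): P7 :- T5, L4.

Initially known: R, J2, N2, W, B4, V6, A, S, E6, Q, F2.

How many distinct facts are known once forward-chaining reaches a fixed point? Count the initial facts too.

21

[1] (vii) [C :- Q, F2.]; (ix) [G :- E6, R.]; (x) [M :- J2, V6.]; (xi) [D :- N2, A.]. ⇒ new: C, G, M, D.
[2] (iii) [M96 :- E6, C.]; (iv) [T5 :- D, G.]; (v) [K :- G, B4.]; (vi) [L4 :- M, V6.]. ⇒ new: M96, T5, K, L4.
[3] (xv) [P7 :- T5, L4.]. ⇒ new: P7.
[4] (viii) [H6 :- P7, C.]. ⇒ new: H6.
Closure: {A, B4, C, D, E6, F2, G, H6, J2, K, L4, M, M96, N2, P7, Q, R, S, T5, V6, W} — 21 facts.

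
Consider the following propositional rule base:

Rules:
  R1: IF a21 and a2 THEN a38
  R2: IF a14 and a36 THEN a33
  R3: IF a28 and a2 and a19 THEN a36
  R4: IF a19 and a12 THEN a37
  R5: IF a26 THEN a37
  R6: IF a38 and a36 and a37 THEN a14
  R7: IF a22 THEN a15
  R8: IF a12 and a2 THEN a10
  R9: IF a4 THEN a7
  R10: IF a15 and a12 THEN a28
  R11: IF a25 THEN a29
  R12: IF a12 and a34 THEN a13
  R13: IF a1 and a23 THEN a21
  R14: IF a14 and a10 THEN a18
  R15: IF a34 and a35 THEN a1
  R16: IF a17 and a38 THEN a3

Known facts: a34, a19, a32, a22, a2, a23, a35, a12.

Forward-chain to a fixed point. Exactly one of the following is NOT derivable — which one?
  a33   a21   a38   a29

a29

Round 1: R4 [IF a19 and a12 THEN a37]; R7 [IF a22 THEN a15]; R8 [IF a12 and a2 THEN a10]; R12 [IF a12 and a34 THEN a13]; R15 [IF a34 and a35 THEN a1]. Adds a37, a15, a10, a13, a1.
Round 2: R10 [IF a15 and a12 THEN a28]; R13 [IF a1 and a23 THEN a21]. Adds a28, a21.
Round 3: R1 [IF a21 and a2 THEN a38]; R3 [IF a28 and a2 and a19 THEN a36]. Adds a38, a36.
Round 4: R6 [IF a38 and a36 and a37 THEN a14]. Adds a14.
Round 5: R2 [IF a14 and a36 THEN a33]; R14 [IF a14 and a10 THEN a18]. Adds a33, a18.
Derived: a38 (round 3), a33 (round 5), a21 (round 2). a29 never appears in any round.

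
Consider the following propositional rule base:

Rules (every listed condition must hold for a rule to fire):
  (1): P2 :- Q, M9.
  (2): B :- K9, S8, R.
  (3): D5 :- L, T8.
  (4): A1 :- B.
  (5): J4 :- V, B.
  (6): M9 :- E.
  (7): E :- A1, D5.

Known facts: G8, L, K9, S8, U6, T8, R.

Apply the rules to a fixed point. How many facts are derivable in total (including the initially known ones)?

Round 1 fires (2), (3), giving B, D5.
Round 2 fires (4), giving A1.
Round 3 fires (7), giving E.
Round 4 fires (6), giving M9.
Closure: {A1, B, D5, E, G8, K9, L, M9, R, S8, T8, U6} — 12 facts.

12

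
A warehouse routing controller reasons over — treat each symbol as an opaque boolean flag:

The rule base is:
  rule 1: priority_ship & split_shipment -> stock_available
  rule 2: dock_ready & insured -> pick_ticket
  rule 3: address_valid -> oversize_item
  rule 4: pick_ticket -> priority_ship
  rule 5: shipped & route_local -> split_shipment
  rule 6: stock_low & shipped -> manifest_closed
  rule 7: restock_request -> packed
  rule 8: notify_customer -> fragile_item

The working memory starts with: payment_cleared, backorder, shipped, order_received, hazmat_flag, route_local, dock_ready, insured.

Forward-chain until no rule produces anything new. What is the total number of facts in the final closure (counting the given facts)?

12

Round 1: rule 2 [dock_ready & insured -> pick_ticket]; rule 5 [shipped & route_local -> split_shipment]. Adds pick_ticket, split_shipment.
Round 2: rule 4 [pick_ticket -> priority_ship]. Adds priority_ship.
Round 3: rule 1 [priority_ship & split_shipment -> stock_available]. Adds stock_available.
Closure: {backorder, dock_ready, hazmat_flag, insured, order_received, payment_cleared, pick_ticket, priority_ship, route_local, shipped, split_shipment, stock_available} — 12 facts.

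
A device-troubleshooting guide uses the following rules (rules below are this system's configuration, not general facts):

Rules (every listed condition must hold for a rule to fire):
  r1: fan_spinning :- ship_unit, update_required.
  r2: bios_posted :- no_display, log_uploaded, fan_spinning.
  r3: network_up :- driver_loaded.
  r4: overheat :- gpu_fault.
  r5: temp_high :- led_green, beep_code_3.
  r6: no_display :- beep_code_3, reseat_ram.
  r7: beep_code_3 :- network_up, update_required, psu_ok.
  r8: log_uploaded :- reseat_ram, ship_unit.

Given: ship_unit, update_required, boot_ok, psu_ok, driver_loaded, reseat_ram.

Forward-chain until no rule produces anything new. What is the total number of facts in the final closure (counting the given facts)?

12

Round 1 fires r1, r3, r8, giving fan_spinning, network_up, log_uploaded.
Round 2 fires r7, giving beep_code_3.
Round 3 fires r6, giving no_display.
Round 4 fires r2, giving bios_posted.
Closure: {beep_code_3, bios_posted, boot_ok, driver_loaded, fan_spinning, log_uploaded, network_up, no_display, psu_ok, reseat_ram, ship_unit, update_required} — 12 facts.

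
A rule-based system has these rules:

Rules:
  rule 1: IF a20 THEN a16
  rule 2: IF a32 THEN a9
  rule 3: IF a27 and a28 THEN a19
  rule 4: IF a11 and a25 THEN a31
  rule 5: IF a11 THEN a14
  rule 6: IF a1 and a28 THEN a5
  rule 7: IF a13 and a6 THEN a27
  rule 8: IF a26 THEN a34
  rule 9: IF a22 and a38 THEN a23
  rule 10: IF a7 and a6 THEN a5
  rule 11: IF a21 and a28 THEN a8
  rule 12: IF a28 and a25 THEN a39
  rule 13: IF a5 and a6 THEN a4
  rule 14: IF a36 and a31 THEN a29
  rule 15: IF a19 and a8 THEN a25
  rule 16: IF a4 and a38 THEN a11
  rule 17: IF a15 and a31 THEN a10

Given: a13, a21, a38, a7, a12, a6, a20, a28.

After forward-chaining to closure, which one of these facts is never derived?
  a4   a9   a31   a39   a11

Round 1 fires rule 1, rule 7, rule 10, rule 11, giving a16, a27, a5, a8.
Round 2 fires rule 3, rule 13, giving a19, a4.
Round 3 fires rule 15, rule 16, giving a25, a11.
Round 4 fires rule 4, rule 5, rule 12, giving a31, a14, a39.
Derived: a39 (round 4), a31 (round 4), a4 (round 2), a11 (round 3). a9 never appears in any round.

a9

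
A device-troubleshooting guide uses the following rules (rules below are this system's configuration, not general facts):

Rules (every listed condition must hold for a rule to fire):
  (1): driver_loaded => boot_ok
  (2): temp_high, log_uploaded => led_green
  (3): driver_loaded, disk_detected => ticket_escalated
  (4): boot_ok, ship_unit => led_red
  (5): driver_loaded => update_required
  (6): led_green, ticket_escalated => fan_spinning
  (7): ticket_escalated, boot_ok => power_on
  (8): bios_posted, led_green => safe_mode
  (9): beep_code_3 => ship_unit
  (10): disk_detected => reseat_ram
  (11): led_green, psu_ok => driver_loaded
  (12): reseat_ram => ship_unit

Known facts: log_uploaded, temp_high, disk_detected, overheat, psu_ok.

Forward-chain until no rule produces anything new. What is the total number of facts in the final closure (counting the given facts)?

Round 1 fires (2), (10), giving led_green, reseat_ram.
Round 2 fires (11), (12), giving driver_loaded, ship_unit.
Round 3 fires (1), (3), (5), giving boot_ok, ticket_escalated, update_required.
Round 4 fires (4), (6), (7), giving led_red, fan_spinning, power_on.
Closure: {boot_ok, disk_detected, driver_loaded, fan_spinning, led_green, led_red, log_uploaded, overheat, power_on, psu_ok, reseat_ram, ship_unit, temp_high, ticket_escalated, update_required} — 15 facts.

15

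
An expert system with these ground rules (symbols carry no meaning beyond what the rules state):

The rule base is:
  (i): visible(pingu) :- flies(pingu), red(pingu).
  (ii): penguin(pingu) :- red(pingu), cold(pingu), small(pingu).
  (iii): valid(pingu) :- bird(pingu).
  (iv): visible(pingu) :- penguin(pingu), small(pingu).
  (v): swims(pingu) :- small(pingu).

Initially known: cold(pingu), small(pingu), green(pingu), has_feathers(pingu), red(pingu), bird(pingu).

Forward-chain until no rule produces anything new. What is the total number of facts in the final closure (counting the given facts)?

Round 1 fires (ii), (iii), (v), giving penguin(pingu), valid(pingu), swims(pingu).
Round 2 fires (iv), giving visible(pingu).
Closure: {bird(pingu), cold(pingu), green(pingu), has_feathers(pingu), penguin(pingu), red(pingu), small(pingu), swims(pingu), valid(pingu), visible(pingu)} — 10 facts.

10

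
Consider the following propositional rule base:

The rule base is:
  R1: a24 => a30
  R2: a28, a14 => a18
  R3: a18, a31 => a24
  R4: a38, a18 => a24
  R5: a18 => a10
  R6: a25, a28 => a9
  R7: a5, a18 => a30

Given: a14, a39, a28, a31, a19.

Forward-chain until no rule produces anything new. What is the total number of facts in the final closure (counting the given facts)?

9

Round 1 — R2, derive a18.
Round 2 — R3, R5, derive a24, a10.
Round 3 — R1, derive a30.
Closure: {a10, a14, a18, a19, a24, a28, a30, a31, a39} — 9 facts.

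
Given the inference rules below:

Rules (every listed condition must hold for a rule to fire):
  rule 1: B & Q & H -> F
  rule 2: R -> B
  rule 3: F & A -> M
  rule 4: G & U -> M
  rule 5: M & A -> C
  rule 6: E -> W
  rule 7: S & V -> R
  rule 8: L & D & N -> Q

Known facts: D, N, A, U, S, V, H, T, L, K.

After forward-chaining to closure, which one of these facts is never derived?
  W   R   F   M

W

Round 1 — rule 7, rule 8, derive R, Q.
Round 2 — rule 2, derive B.
Round 3 — rule 1, derive F.
Round 4 — rule 3, derive M.
Round 5 — rule 5, derive C.
Derived: M (round 4), R (round 1), F (round 3). W never appears in any round.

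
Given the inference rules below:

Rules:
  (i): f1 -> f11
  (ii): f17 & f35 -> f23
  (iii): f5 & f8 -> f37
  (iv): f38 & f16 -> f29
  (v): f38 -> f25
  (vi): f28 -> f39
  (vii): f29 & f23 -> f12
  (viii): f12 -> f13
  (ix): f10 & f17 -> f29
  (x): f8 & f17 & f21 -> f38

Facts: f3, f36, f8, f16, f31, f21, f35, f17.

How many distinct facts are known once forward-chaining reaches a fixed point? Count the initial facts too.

14

Round 1: (ii) [f17 & f35 -> f23]; (x) [f8 & f17 & f21 -> f38]. Adds f23, f38.
Round 2: (iv) [f38 & f16 -> f29]; (v) [f38 -> f25]. Adds f29, f25.
Round 3: (vii) [f29 & f23 -> f12]. Adds f12.
Round 4: (viii) [f12 -> f13]. Adds f13.
Closure: {f12, f13, f16, f17, f21, f23, f25, f29, f3, f31, f35, f36, f38, f8} — 14 facts.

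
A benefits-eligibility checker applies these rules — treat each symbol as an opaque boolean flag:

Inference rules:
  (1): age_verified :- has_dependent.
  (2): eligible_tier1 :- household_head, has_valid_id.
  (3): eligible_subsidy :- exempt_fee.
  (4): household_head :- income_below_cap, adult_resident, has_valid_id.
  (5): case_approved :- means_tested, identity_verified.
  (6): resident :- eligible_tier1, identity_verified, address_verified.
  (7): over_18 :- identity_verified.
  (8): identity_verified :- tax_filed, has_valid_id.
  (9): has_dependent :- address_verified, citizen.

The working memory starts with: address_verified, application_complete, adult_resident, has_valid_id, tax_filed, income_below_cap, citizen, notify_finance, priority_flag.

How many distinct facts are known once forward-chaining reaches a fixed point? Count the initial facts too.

16

[1] (4) [household_head :- income_below_cap, adult_resident, has_valid_id.]; (8) [identity_verified :- tax_filed, has_valid_id.]; (9) [has_dependent :- address_verified, citizen.]. ⇒ new: household_head, identity_verified, has_dependent.
[2] (1) [age_verified :- has_dependent.]; (2) [eligible_tier1 :- household_head, has_valid_id.]; (7) [over_18 :- identity_verified.]. ⇒ new: age_verified, eligible_tier1, over_18.
[3] (6) [resident :- eligible_tier1, identity_verified, address_verified.]. ⇒ new: resident.
Closure: {address_verified, adult_resident, age_verified, application_complete, citizen, eligible_tier1, has_dependent, has_valid_id, household_head, identity_verified, income_below_cap, notify_finance, over_18, priority_flag, resident, tax_filed} — 16 facts.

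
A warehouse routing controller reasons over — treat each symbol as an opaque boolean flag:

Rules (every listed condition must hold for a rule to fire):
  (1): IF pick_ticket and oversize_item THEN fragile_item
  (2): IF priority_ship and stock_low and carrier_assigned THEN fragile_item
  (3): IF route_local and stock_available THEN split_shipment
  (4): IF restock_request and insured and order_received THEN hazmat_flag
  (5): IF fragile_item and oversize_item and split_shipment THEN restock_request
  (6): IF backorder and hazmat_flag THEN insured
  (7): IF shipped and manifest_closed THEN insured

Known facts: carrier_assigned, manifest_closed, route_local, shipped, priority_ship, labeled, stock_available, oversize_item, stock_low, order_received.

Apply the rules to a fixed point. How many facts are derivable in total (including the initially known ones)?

[1] (2) [IF priority_ship and stock_low and carrier_assigned THEN fragile_item]; (3) [IF route_local and stock_available THEN split_shipment]; (7) [IF shipped and manifest_closed THEN insured]. ⇒ new: fragile_item, split_shipment, insured.
[2] (5) [IF fragile_item and oversize_item and split_shipment THEN restock_request]. ⇒ new: restock_request.
[3] (4) [IF restock_request and insured and order_received THEN hazmat_flag]. ⇒ new: hazmat_flag.
Closure: {carrier_assigned, fragile_item, hazmat_flag, insured, labeled, manifest_closed, order_received, oversize_item, priority_ship, restock_request, route_local, shipped, split_shipment, stock_available, stock_low} — 15 facts.

15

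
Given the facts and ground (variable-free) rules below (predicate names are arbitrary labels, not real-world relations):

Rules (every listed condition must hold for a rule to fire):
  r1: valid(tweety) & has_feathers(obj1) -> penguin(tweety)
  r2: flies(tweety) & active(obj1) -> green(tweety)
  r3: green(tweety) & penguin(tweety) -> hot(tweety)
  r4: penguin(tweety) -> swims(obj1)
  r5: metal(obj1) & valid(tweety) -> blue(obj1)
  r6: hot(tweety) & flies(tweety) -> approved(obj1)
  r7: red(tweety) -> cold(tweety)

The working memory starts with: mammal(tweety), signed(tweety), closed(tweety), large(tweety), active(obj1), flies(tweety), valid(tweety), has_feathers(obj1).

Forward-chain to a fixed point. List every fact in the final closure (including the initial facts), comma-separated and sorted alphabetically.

active(obj1), approved(obj1), closed(tweety), flies(tweety), green(tweety), has_feathers(obj1), hot(tweety), large(tweety), mammal(tweety), penguin(tweety), signed(tweety), swims(obj1), valid(tweety)

Round 1: r1 [valid(tweety) & has_feathers(obj1) -> penguin(tweety)]; r2 [flies(tweety) & active(obj1) -> green(tweety)]. New: penguin(tweety), green(tweety).
Round 2: r3 [green(tweety) & penguin(tweety) -> hot(tweety)]; r4 [penguin(tweety) -> swims(obj1)]. New: hot(tweety), swims(obj1).
Round 3: r6 [hot(tweety) & flies(tweety) -> approved(obj1)]. New: approved(obj1).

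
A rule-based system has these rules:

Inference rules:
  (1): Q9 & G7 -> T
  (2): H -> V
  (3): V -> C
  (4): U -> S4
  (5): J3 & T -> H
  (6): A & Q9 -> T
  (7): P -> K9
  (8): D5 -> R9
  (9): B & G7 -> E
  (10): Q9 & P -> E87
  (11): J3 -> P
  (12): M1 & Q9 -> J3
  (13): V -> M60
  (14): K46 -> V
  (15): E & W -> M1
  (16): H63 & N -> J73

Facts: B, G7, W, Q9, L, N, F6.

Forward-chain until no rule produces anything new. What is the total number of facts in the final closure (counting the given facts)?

Round 1 fires (1), (9), giving T, E.
Round 2 fires (15), giving M1.
Round 3 fires (12), giving J3.
Round 4 fires (5), (11), giving H, P.
Round 5 fires (2), (7), (10), giving V, K9, E87.
Round 6 fires (3), (13), giving C, M60.
Closure: {B, C, E, E87, F6, G7, H, J3, K9, L, M1, M60, N, P, Q9, T, V, W} — 18 facts.

18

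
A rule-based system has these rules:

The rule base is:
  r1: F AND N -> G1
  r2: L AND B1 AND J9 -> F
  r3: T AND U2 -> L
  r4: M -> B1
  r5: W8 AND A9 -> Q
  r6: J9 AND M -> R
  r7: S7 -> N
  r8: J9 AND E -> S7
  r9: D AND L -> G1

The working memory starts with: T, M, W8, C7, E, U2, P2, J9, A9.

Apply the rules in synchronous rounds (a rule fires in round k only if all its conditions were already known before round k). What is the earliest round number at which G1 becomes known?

[1] r3 [T AND U2 -> L]; r4 [M -> B1]; r5 [W8 AND A9 -> Q]; r6 [J9 AND M -> R]; r8 [J9 AND E -> S7]. ⇒ new: L, B1, Q, R, S7.
[2] r2 [L AND B1 AND J9 -> F]; r7 [S7 -> N]. ⇒ new: F, N.
[3] r1 [F AND N -> G1]. ⇒ new: G1.
G1 first appears in round 3.

3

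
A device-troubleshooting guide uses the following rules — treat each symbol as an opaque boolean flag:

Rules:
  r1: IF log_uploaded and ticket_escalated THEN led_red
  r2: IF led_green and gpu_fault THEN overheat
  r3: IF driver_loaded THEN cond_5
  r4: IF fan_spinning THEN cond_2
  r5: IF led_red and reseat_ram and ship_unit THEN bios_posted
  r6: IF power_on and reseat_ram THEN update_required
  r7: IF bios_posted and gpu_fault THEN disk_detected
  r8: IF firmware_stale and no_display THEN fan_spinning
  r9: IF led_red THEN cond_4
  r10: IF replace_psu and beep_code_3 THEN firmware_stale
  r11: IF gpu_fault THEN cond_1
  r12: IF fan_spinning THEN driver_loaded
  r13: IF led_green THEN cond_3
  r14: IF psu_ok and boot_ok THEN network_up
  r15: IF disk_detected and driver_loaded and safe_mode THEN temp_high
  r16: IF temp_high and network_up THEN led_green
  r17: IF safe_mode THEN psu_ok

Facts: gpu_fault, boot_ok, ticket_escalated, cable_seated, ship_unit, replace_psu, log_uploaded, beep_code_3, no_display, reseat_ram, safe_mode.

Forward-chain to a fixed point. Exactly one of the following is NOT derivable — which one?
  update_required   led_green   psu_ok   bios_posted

[1] r1 [IF log_uploaded and ticket_escalated THEN led_red]; r10 [IF replace_psu and beep_code_3 THEN firmware_stale]; r11 [IF gpu_fault THEN cond_1]; r17 [IF safe_mode THEN psu_ok]. ⇒ new: led_red, firmware_stale, cond_1, psu_ok.
[2] r5 [IF led_red and reseat_ram and ship_unit THEN bios_posted]; r8 [IF firmware_stale and no_display THEN fan_spinning]; r9 [IF led_red THEN cond_4]; r14 [IF psu_ok and boot_ok THEN network_up]. ⇒ new: bios_posted, fan_spinning, cond_4, network_up.
[3] r4 [IF fan_spinning THEN cond_2]; r7 [IF bios_posted and gpu_fault THEN disk_detected]; r12 [IF fan_spinning THEN driver_loaded]. ⇒ new: cond_2, disk_detected, driver_loaded.
[4] r3 [IF driver_loaded THEN cond_5]; r15 [IF disk_detected and driver_loaded and safe_mode THEN temp_high]. ⇒ new: cond_5, temp_high.
[5] r16 [IF temp_high and network_up THEN led_green]. ⇒ new: led_green.
[6] r2 [IF led_green and gpu_fault THEN overheat]; r13 [IF led_green THEN cond_3]. ⇒ new: overheat, cond_3.
Derived: bios_posted (round 2), led_green (round 5), psu_ok (round 1). update_required never appears in any round.

update_required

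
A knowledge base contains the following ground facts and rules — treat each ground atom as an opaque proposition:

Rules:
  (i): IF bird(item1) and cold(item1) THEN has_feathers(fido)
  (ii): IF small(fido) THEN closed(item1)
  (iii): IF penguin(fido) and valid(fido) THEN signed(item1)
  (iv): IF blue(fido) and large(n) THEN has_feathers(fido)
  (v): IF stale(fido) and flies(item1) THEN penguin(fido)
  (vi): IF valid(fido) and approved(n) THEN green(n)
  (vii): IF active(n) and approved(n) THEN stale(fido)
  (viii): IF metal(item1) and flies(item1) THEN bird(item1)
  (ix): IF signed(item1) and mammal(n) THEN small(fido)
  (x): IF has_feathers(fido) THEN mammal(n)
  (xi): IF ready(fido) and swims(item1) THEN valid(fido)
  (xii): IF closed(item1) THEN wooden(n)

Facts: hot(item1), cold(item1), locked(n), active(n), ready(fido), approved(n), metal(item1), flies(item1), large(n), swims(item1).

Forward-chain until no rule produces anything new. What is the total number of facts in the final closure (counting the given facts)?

21

Round 1 fires (vii), (viii), (xi), giving stale(fido), bird(item1), valid(fido).
Round 2 fires (i), (v), (vi), giving has_feathers(fido), penguin(fido), green(n).
Round 3 fires (iii), (x), giving signed(item1), mammal(n).
Round 4 fires (ix), giving small(fido).
Round 5 fires (ii), giving closed(item1).
Round 6 fires (xii), giving wooden(n).
Closure: {active(n), approved(n), bird(item1), closed(item1), cold(item1), flies(item1), green(n), has_feathers(fido), hot(item1), large(n), locked(n), mammal(n), metal(item1), penguin(fido), ready(fido), signed(item1), small(fido), stale(fido), swims(item1), valid(fido), wooden(n)} — 21 facts.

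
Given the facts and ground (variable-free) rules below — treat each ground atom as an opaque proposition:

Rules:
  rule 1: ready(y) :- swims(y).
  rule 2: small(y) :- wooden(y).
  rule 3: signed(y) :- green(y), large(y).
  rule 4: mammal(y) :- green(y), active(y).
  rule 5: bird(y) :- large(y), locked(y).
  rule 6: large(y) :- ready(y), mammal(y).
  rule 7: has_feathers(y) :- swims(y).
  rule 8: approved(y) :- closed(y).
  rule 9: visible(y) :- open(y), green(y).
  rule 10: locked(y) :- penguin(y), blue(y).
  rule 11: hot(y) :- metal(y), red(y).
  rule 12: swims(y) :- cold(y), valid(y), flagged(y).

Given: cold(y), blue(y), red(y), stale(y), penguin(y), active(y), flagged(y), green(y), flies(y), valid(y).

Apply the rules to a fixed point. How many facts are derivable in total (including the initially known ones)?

[1] rule 4 [mammal(y) :- green(y), active(y).]; rule 10 [locked(y) :- penguin(y), blue(y).]; rule 12 [swims(y) :- cold(y), valid(y), flagged(y).]. ⇒ new: mammal(y), locked(y), swims(y).
[2] rule 1 [ready(y) :- swims(y).]; rule 7 [has_feathers(y) :- swims(y).]. ⇒ new: ready(y), has_feathers(y).
[3] rule 6 [large(y) :- ready(y), mammal(y).]. ⇒ new: large(y).
[4] rule 3 [signed(y) :- green(y), large(y).]; rule 5 [bird(y) :- large(y), locked(y).]. ⇒ new: signed(y), bird(y).
Closure: {active(y), bird(y), blue(y), cold(y), flagged(y), flies(y), green(y), has_feathers(y), large(y), locked(y), mammal(y), penguin(y), ready(y), red(y), signed(y), stale(y), swims(y), valid(y)} — 18 facts.

18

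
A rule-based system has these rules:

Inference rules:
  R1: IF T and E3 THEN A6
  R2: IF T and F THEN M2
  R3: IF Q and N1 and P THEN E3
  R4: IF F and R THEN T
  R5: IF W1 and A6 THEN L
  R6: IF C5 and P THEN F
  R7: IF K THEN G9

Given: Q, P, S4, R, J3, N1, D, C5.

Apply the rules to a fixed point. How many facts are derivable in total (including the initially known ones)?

[1] R3 [IF Q and N1 and P THEN E3]; R6 [IF C5 and P THEN F]. ⇒ new: E3, F.
[2] R4 [IF F and R THEN T]. ⇒ new: T.
[3] R1 [IF T and E3 THEN A6]; R2 [IF T and F THEN M2]. ⇒ new: A6, M2.
Closure: {A6, C5, D, E3, F, J3, M2, N1, P, Q, R, S4, T} — 13 facts.

13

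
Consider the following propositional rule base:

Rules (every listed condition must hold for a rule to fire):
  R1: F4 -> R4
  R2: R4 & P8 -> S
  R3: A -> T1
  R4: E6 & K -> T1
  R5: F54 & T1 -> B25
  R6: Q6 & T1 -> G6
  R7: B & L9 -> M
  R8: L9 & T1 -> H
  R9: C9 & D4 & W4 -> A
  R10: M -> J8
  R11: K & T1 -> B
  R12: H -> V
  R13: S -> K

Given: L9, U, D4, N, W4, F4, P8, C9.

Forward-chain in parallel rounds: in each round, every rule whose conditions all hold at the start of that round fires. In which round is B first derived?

4

Round 1: R1 [F4 -> R4]; R9 [C9 & D4 & W4 -> A]. New: R4, A.
Round 2: R2 [R4 & P8 -> S]; R3 [A -> T1]. New: S, T1.
Round 3: R8 [L9 & T1 -> H]; R13 [S -> K]. New: H, K.
Round 4: R11 [K & T1 -> B]; R12 [H -> V]. New: B, V.
B first appears in round 4.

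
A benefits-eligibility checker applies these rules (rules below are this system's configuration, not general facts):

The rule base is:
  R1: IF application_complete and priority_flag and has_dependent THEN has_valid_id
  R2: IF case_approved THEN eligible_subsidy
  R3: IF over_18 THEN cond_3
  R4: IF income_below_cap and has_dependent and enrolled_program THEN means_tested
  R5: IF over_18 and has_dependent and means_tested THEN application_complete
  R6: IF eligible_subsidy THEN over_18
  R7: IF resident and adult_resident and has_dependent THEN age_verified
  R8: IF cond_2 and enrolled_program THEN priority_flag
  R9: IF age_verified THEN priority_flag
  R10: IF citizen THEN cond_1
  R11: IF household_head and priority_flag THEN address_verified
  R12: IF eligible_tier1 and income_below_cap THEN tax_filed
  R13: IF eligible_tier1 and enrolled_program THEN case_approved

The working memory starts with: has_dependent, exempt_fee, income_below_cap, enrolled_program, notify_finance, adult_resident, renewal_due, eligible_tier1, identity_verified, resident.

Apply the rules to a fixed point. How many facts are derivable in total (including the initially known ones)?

20

Round 1: R4 [IF income_below_cap and has_dependent and enrolled_program THEN means_tested]; R7 [IF resident and adult_resident and has_dependent THEN age_verified]; R12 [IF eligible_tier1 and income_below_cap THEN tax_filed]; R13 [IF eligible_tier1 and enrolled_program THEN case_approved]. New: means_tested, age_verified, tax_filed, case_approved.
Round 2: R2 [IF case_approved THEN eligible_subsidy]; R9 [IF age_verified THEN priority_flag]. New: eligible_subsidy, priority_flag.
Round 3: R6 [IF eligible_subsidy THEN over_18]. New: over_18.
Round 4: R3 [IF over_18 THEN cond_3]; R5 [IF over_18 and has_dependent and means_tested THEN application_complete]. New: cond_3, application_complete.
Round 5: R1 [IF application_complete and priority_flag and has_dependent THEN has_valid_id]. New: has_valid_id.
Closure: {adult_resident, age_verified, application_complete, case_approved, cond_3, eligible_subsidy, eligible_tier1, enrolled_program, exempt_fee, has_dependent, has_valid_id, identity_verified, income_below_cap, means_tested, notify_finance, over_18, priority_flag, renewal_due, resident, tax_filed} — 20 facts.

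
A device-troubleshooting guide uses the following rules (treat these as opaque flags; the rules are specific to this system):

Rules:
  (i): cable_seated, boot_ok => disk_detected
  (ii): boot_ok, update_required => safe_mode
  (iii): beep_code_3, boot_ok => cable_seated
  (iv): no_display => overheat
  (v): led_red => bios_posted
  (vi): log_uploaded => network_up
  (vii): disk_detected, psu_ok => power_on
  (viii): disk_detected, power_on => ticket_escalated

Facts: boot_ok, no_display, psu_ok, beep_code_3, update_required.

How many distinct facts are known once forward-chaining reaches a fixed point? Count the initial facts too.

11

Round 1 — (ii), (iii), (iv), derive safe_mode, cable_seated, overheat.
Round 2 — (i), derive disk_detected.
Round 3 — (vii), derive power_on.
Round 4 — (viii), derive ticket_escalated.
Closure: {beep_code_3, boot_ok, cable_seated, disk_detected, no_display, overheat, power_on, psu_ok, safe_mode, ticket_escalated, update_required} — 11 facts.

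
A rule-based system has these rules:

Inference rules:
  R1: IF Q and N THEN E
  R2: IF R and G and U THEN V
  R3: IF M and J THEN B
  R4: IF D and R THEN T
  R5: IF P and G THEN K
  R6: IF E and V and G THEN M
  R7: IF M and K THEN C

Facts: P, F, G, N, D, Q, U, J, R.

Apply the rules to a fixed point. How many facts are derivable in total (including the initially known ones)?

Round 1: R1 [IF Q and N THEN E]; R2 [IF R and G and U THEN V]; R4 [IF D and R THEN T]; R5 [IF P and G THEN K]. New: E, V, T, K.
Round 2: R6 [IF E and V and G THEN M]. New: M.
Round 3: R3 [IF M and J THEN B]; R7 [IF M and K THEN C]. New: B, C.
Closure: {B, C, D, E, F, G, J, K, M, N, P, Q, R, T, U, V} — 16 facts.

16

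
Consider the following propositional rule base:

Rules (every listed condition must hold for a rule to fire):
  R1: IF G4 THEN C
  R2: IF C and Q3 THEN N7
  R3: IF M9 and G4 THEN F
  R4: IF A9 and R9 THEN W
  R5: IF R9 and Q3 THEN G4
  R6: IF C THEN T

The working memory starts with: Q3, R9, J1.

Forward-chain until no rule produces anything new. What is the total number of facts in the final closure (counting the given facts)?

[1] R5 [IF R9 and Q3 THEN G4]. ⇒ new: G4.
[2] R1 [IF G4 THEN C]. ⇒ new: C.
[3] R2 [IF C and Q3 THEN N7]; R6 [IF C THEN T]. ⇒ new: N7, T.
Closure: {C, G4, J1, N7, Q3, R9, T} — 7 facts.

7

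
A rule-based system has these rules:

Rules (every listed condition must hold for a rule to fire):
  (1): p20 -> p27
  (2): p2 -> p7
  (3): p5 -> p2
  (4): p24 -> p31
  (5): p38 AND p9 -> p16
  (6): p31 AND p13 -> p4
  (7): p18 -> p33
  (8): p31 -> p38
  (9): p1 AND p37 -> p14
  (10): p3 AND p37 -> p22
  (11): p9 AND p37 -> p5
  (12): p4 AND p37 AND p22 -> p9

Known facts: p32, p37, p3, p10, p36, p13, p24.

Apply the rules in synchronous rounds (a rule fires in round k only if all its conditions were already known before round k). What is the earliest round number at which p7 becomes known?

Round 1: (4) [p24 -> p31]; (10) [p3 AND p37 -> p22]. Adds p31, p22.
Round 2: (6) [p31 AND p13 -> p4]; (8) [p31 -> p38]. Adds p4, p38.
Round 3: (12) [p4 AND p37 AND p22 -> p9]. Adds p9.
Round 4: (5) [p38 AND p9 -> p16]; (11) [p9 AND p37 -> p5]. Adds p16, p5.
Round 5: (3) [p5 -> p2]. Adds p2.
Round 6: (2) [p2 -> p7]. Adds p7.
p7 first appears in round 6.

6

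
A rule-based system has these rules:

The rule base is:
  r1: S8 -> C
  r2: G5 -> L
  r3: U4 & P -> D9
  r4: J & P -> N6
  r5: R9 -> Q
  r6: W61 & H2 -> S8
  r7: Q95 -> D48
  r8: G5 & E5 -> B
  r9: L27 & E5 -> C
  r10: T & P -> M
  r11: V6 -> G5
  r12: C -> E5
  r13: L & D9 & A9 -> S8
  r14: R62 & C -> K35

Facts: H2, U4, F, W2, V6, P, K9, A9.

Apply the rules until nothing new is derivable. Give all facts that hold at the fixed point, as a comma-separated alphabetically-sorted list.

A9, B, C, D9, E5, F, G5, H2, K9, L, P, S8, U4, V6, W2

Round 1: r3 [U4 & P -> D9]; r11 [V6 -> G5]. New: D9, G5.
Round 2: r2 [G5 -> L]. New: L.
Round 3: r13 [L & D9 & A9 -> S8]. New: S8.
Round 4: r1 [S8 -> C]. New: C.
Round 5: r12 [C -> E5]. New: E5.
Round 6: r8 [G5 & E5 -> B]. New: B.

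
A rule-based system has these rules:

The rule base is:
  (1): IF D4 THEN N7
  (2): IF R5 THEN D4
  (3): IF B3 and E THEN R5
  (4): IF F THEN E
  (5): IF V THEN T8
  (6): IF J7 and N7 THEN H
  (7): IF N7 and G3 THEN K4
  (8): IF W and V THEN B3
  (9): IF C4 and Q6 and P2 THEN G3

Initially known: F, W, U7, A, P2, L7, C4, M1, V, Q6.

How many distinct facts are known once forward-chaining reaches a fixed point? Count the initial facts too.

Round 1 — (4), (5), (8), (9), derive E, T8, B3, G3.
Round 2 — (3), derive R5.
Round 3 — (2), derive D4.
Round 4 — (1), derive N7.
Round 5 — (7), derive K4.
Closure: {A, B3, C4, D4, E, F, G3, K4, L7, M1, N7, P2, Q6, R5, T8, U7, V, W} — 18 facts.

18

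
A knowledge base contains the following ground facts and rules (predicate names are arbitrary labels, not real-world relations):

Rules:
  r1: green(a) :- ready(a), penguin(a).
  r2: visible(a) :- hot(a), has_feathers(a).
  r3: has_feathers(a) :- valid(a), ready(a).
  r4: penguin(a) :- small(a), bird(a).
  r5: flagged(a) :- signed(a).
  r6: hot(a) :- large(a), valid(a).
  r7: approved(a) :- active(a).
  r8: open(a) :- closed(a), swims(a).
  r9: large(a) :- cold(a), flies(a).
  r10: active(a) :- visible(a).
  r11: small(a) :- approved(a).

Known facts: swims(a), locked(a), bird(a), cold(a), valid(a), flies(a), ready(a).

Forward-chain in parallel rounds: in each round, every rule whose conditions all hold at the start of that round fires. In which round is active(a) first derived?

[1] r3 [has_feathers(a) :- valid(a), ready(a).]; r9 [large(a) :- cold(a), flies(a).]. ⇒ new: has_feathers(a), large(a).
[2] r6 [hot(a) :- large(a), valid(a).]. ⇒ new: hot(a).
[3] r2 [visible(a) :- hot(a), has_feathers(a).]. ⇒ new: visible(a).
[4] r10 [active(a) :- visible(a).]. ⇒ new: active(a).
active(a) first appears in round 4.

4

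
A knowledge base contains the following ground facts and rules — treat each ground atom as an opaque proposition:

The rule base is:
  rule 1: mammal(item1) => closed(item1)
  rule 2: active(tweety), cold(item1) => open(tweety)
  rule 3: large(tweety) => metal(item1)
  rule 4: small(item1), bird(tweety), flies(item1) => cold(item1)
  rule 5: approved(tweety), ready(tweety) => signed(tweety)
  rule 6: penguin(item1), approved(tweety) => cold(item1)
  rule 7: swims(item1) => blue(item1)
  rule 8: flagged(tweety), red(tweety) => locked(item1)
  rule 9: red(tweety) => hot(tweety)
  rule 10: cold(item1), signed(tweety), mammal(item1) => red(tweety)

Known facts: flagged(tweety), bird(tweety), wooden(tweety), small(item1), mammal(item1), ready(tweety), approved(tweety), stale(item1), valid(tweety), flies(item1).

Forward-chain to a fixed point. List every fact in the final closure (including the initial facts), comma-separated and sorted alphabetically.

Round 1 — rule 1, rule 4, rule 5, derive closed(item1), cold(item1), signed(tweety).
Round 2 — rule 10, derive red(tweety).
Round 3 — rule 8, rule 9, derive locked(item1), hot(tweety).

approved(tweety), bird(tweety), closed(item1), cold(item1), flagged(tweety), flies(item1), hot(tweety), locked(item1), mammal(item1), ready(tweety), red(tweety), signed(tweety), small(item1), stale(item1), valid(tweety), wooden(tweety)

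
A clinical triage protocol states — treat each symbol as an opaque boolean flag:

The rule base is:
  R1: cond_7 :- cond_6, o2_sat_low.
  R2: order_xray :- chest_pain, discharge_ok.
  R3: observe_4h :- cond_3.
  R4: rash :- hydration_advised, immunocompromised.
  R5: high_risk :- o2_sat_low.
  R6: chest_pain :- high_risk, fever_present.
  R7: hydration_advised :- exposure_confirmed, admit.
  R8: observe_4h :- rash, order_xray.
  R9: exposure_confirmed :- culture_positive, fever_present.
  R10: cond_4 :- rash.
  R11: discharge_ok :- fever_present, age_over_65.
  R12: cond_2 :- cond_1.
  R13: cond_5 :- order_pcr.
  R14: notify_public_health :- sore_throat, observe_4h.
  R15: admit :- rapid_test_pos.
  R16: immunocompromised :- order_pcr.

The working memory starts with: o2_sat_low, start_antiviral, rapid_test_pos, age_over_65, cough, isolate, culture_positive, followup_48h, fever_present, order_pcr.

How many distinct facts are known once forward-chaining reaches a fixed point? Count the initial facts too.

Round 1 — R5, R9, R11, R13, R15, R16, derive high_risk, exposure_confirmed, discharge_ok, cond_5, admit, immunocompromised.
Round 2 — R6, R7, derive chest_pain, hydration_advised.
Round 3 — R2, R4, derive order_xray, rash.
Round 4 — R8, R10, derive observe_4h, cond_4.
Closure: {admit, age_over_65, chest_pain, cond_4, cond_5, cough, culture_positive, discharge_ok, exposure_confirmed, fever_present, followup_48h, high_risk, hydration_advised, immunocompromised, isolate, o2_sat_low, observe_4h, order_pcr, order_xray, rapid_test_pos, rash, start_antiviral} — 22 facts.

22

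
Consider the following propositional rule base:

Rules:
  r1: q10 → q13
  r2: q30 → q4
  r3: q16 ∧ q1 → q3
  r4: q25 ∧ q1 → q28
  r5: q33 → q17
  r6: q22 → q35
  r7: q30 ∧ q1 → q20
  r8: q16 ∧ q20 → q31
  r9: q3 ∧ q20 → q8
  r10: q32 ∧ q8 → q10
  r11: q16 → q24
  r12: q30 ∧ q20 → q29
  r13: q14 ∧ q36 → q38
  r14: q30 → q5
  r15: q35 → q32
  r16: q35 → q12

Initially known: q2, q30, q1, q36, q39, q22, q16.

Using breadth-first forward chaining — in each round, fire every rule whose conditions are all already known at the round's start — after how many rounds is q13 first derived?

Round 1 — r2, r3, r6, r7, r11, r14, derive q4, q3, q35, q20, q24, q5.
Round 2 — r8, r9, r12, r15, r16, derive q31, q8, q29, q32, q12.
Round 3 — r10, derive q10.
Round 4 — r1, derive q13.
q13 first appears in round 4.

4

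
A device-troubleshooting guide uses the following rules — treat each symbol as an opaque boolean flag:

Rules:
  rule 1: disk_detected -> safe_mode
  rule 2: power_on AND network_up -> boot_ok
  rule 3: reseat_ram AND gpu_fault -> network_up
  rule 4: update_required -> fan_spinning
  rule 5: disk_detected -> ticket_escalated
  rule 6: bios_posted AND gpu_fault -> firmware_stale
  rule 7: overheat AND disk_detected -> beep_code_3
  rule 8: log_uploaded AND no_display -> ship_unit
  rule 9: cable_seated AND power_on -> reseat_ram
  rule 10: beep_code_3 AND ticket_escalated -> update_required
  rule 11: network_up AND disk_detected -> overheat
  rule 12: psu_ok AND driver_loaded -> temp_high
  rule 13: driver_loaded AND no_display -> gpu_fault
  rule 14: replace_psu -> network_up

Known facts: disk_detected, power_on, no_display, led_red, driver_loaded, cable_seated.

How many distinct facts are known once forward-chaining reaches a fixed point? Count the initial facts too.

16

Round 1 — rule 1, rule 5, rule 9, rule 13, derive safe_mode, ticket_escalated, reseat_ram, gpu_fault.
Round 2 — rule 3, derive network_up.
Round 3 — rule 2, rule 11, derive boot_ok, overheat.
Round 4 — rule 7, derive beep_code_3.
Round 5 — rule 10, derive update_required.
Round 6 — rule 4, derive fan_spinning.
Closure: {beep_code_3, boot_ok, cable_seated, disk_detected, driver_loaded, fan_spinning, gpu_fault, led_red, network_up, no_display, overheat, power_on, reseat_ram, safe_mode, ticket_escalated, update_required} — 16 facts.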